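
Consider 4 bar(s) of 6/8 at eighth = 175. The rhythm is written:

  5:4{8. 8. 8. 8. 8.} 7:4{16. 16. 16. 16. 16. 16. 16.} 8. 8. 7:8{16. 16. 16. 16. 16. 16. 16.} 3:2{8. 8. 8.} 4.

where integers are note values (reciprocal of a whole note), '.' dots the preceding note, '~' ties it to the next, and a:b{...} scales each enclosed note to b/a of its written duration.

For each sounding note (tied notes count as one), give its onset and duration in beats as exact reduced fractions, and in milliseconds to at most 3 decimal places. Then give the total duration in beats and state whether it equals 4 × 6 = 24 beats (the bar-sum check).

1) 0.0ms=0b +411.429ms=6/5b
2) 411.429ms=6/5b +411.429ms=6/5b
3) 822.857ms=12/5b +411.429ms=6/5b
4) 1234.286ms=18/5b +411.429ms=6/5b
5) 1645.714ms=24/5b +411.429ms=6/5b
6) 2057.143ms=6b +146.939ms=3/7b
7) 2204.082ms=45/7b +146.939ms=3/7b
8) 2351.02ms=48/7b +146.939ms=3/7b
9) 2497.959ms=51/7b +146.939ms=3/7b
10) 2644.898ms=54/7b +146.939ms=3/7b
11) 2791.837ms=57/7b +146.939ms=3/7b
12) 2938.776ms=60/7b +146.939ms=3/7b
13) 3085.714ms=9b +514.286ms=3/2b
14) 3600.0ms=21/2b +514.286ms=3/2b
15) 4114.286ms=12b +293.878ms=6/7b
16) 4408.163ms=90/7b +293.878ms=6/7b
17) 4702.041ms=96/7b +293.878ms=6/7b
18) 4995.918ms=102/7b +293.878ms=6/7b
19) 5289.796ms=108/7b +293.878ms=6/7b
20) 5583.673ms=114/7b +293.878ms=6/7b
21) 5877.551ms=120/7b +293.878ms=6/7b
22) 6171.429ms=18b +342.857ms=1b
23) 6514.286ms=19b +342.857ms=1b
24) 6857.143ms=20b +342.857ms=1b
25) 7200.0ms=21b +1028.571ms=3b
Σ=24b of 24 (175bpm 6/8) — PASS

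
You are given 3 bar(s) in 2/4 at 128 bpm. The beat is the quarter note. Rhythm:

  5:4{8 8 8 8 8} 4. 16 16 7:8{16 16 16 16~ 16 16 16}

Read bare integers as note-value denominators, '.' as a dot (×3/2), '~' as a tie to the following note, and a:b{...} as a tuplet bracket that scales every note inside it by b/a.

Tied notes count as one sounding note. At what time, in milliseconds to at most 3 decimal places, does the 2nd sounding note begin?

note 2 onset = 2/5b = 187.5ms

1. 0.0ms @ 0 + 187.5ms (2/5)
2. 187.5ms @ 2/5 + 187.5ms (2/5)
3. 375.0ms @ 4/5 + 187.5ms (2/5)
4. 562.5ms @ 6/5 + 187.5ms (2/5)
5. 750.0ms @ 8/5 + 187.5ms (2/5)
6. 937.5ms @ 2 + 703.125ms (3/2)
7. 1640.625ms @ 7/2 + 117.188ms (1/4)
8. 1757.812ms @ 15/4 + 117.188ms (1/4)
9. 1875.0ms @ 4 + 133.929ms (2/7)
10. 2008.929ms @ 30/7 + 133.929ms (2/7)
11. 2142.857ms @ 32/7 + 133.929ms (2/7)
12. 2276.786ms @ 34/7 + 267.857ms (4/7)
13. 2544.643ms @ 38/7 + 133.929ms (2/7)
14. 2678.571ms @ 40/7 + 133.929ms (2/7)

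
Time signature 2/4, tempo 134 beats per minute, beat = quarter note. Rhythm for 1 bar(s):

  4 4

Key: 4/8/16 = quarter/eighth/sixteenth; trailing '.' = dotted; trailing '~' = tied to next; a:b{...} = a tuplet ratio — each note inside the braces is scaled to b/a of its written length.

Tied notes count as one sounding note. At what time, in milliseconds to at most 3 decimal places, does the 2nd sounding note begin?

note 2 onset = 1b = 447.761ms

1. 0.0ms @ 0 + 447.761ms (1)
2. 447.761ms @ 1 + 447.761ms (1)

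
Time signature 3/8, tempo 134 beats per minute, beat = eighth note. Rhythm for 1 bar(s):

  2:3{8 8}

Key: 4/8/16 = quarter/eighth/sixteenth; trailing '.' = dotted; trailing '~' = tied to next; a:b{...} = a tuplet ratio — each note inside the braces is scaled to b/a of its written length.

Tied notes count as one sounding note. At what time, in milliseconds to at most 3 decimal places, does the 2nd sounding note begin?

note 2 onset = 3/2b = 671.642ms

1. 0.0ms @ 0 + 671.642ms (3/2)
2. 671.642ms @ 3/2 + 671.642ms (3/2)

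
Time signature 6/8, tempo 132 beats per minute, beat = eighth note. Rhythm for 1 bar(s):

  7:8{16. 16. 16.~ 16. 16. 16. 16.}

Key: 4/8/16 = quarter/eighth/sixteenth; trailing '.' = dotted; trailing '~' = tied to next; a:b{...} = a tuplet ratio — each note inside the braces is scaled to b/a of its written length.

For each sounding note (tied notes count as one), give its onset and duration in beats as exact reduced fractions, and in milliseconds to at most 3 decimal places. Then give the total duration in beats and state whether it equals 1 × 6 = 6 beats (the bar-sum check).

1) 0.0ms=0b +389.61ms=6/7b
2) 389.61ms=6/7b +389.61ms=6/7b
3) 779.221ms=12/7b +779.221ms=12/7b
4) 1558.442ms=24/7b +389.61ms=6/7b
5) 1948.052ms=30/7b +389.61ms=6/7b
6) 2337.662ms=36/7b +389.61ms=6/7b
Σ=6b of 6 (132bpm 6/8) — PASS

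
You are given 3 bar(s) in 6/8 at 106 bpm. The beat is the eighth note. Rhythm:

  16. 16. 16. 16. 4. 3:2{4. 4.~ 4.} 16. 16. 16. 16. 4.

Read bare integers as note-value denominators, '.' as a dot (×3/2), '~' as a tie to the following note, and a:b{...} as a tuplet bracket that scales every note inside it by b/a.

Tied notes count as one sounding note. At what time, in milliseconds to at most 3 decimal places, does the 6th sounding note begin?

1. 0.0ms @ 0 + 424.528ms (3/4)
2. 424.528ms @ 3/4 + 424.528ms (3/4)
3. 849.057ms @ 3/2 + 424.528ms (3/4)
4. 1273.585ms @ 9/4 + 424.528ms (3/4)
5. 1698.113ms @ 3 + 1698.113ms (3)
6. 3396.226ms @ 6 + 1132.075ms (2)
7. 4528.302ms @ 8 + 2264.151ms (4)
8. 6792.453ms @ 12 + 424.528ms (3/4)
9. 7216.981ms @ 51/4 + 424.528ms (3/4)
10. 7641.509ms @ 27/2 + 424.528ms (3/4)
11. 8066.038ms @ 57/4 + 424.528ms (3/4)
12. 8490.566ms @ 15 + 1698.113ms (3)

note 6 onset = 6b = 3396.226ms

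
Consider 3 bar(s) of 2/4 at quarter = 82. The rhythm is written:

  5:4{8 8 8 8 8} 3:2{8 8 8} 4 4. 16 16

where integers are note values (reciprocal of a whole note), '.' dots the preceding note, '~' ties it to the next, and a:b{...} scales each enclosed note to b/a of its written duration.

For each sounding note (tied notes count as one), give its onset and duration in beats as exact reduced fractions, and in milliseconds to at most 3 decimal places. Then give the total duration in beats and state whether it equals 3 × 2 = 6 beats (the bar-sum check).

1) 0.0ms=0b +292.683ms=2/5b
2) 292.683ms=2/5b +292.683ms=2/5b
3) 585.366ms=4/5b +292.683ms=2/5b
4) 878.049ms=6/5b +292.683ms=2/5b
5) 1170.732ms=8/5b +292.683ms=2/5b
6) 1463.415ms=2b +243.902ms=1/3b
7) 1707.317ms=7/3b +243.902ms=1/3b
8) 1951.22ms=8/3b +243.902ms=1/3b
9) 2195.122ms=3b +731.707ms=1b
10) 2926.829ms=4b +1097.561ms=3/2b
11) 4024.39ms=11/2b +182.927ms=1/4b
12) 4207.317ms=23/4b +182.927ms=1/4b
Σ=6b of 6 (82bpm 2/4) — PASS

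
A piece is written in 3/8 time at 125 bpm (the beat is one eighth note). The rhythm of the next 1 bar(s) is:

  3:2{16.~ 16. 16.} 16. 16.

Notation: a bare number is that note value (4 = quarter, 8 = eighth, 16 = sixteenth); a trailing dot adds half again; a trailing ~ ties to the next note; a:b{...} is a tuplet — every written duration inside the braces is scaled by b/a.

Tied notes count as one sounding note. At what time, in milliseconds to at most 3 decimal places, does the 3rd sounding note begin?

1. 0.0ms @ 0 + 480.0ms (1)
2. 480.0ms @ 1 + 240.0ms (1/2)
3. 720.0ms @ 3/2 + 360.0ms (3/4)
4. 1080.0ms @ 9/4 + 360.0ms (3/4)

note 3 onset = 3/2b = 720.0ms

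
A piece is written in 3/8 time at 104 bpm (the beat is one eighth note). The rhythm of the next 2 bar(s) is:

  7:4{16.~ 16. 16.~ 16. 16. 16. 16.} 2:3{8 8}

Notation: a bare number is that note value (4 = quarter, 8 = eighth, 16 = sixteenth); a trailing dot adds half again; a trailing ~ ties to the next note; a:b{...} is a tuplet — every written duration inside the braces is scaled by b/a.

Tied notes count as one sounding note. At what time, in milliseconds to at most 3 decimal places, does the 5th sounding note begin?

1. 0.0ms @ 0 + 494.505ms (6/7)
2. 494.505ms @ 6/7 + 494.505ms (6/7)
3. 989.011ms @ 12/7 + 247.253ms (3/7)
4. 1236.264ms @ 15/7 + 247.253ms (3/7)
5. 1483.516ms @ 18/7 + 247.253ms (3/7)
6. 1730.769ms @ 3 + 865.385ms (3/2)
7. 2596.154ms @ 9/2 + 865.385ms (3/2)

note 5 onset = 18/7b = 1483.516ms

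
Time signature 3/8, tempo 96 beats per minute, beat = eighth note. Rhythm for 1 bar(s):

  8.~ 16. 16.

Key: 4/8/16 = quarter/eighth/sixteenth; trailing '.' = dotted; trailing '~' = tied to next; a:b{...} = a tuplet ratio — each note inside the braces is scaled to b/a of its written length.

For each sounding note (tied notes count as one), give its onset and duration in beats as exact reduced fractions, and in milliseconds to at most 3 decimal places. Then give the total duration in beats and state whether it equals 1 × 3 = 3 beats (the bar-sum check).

1) 0.0ms=0b +1406.25ms=9/4b
2) 1406.25ms=9/4b +468.75ms=3/4b
Σ=3b of 3 (96bpm 3/8) — PASS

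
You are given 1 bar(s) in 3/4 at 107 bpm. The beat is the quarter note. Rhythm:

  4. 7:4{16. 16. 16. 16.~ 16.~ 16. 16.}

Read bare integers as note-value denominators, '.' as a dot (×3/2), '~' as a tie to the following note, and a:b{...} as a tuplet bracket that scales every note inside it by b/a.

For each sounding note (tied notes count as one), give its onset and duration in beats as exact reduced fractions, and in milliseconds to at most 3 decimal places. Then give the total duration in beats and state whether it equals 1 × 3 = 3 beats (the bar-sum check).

1) 0.0ms=0b +841.121ms=3/2b
2) 841.121ms=3/2b +120.16ms=3/14b
3) 961.282ms=12/7b +120.16ms=3/14b
4) 1081.442ms=27/14b +120.16ms=3/14b
5) 1201.602ms=15/7b +360.481ms=9/14b
6) 1562.083ms=39/14b +120.16ms=3/14b
Σ=3b of 3 (107bpm 3/4) — PASS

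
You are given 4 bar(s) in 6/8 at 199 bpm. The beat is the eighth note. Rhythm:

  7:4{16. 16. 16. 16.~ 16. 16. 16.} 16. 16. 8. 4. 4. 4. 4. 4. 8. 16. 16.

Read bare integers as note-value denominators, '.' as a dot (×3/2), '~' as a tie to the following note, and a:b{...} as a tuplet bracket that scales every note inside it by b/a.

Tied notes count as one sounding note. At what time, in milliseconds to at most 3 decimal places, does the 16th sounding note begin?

1. 0.0ms @ 0 + 129.218ms (3/7)
2. 129.218ms @ 3/7 + 129.218ms (3/7)
3. 258.435ms @ 6/7 + 129.218ms (3/7)
4. 387.653ms @ 9/7 + 258.435ms (6/7)
5. 646.088ms @ 15/7 + 129.218ms (3/7)
6. 775.305ms @ 18/7 + 129.218ms (3/7)
7. 904.523ms @ 3 + 226.131ms (3/4)
8. 1130.653ms @ 15/4 + 226.131ms (3/4)
9. 1356.784ms @ 9/2 + 452.261ms (3/2)
10. 1809.045ms @ 6 + 904.523ms (3)
11. 2713.568ms @ 9 + 904.523ms (3)
12. 3618.09ms @ 12 + 904.523ms (3)
13. 4522.613ms @ 15 + 904.523ms (3)
14. 5427.136ms @ 18 + 904.523ms (3)
15. 6331.658ms @ 21 + 452.261ms (3/2)
16. 6783.92ms @ 45/2 + 226.131ms (3/4)
17. 7010.05ms @ 93/4 + 226.131ms (3/4)

note 16 onset = 45/2b = 6783.92ms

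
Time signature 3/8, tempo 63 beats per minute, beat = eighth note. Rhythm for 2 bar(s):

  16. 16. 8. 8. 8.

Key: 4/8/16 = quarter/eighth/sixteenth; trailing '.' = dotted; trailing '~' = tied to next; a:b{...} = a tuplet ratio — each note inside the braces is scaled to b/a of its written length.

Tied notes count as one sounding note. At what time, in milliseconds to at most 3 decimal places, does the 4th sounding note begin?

1. 0.0ms @ 0 + 714.286ms (3/4)
2. 714.286ms @ 3/4 + 714.286ms (3/4)
3. 1428.571ms @ 3/2 + 1428.571ms (3/2)
4. 2857.143ms @ 3 + 1428.571ms (3/2)
5. 4285.714ms @ 9/2 + 1428.571ms (3/2)

note 4 onset = 3b = 2857.143ms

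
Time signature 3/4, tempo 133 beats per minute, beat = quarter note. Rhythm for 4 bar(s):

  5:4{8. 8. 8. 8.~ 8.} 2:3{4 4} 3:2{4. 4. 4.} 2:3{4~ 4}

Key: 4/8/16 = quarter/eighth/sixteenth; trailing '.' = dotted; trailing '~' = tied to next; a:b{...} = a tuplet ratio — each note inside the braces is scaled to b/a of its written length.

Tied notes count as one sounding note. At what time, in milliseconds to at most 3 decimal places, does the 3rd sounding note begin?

1. 0.0ms @ 0 + 270.677ms (3/5)
2. 270.677ms @ 3/5 + 270.677ms (3/5)
3. 541.353ms @ 6/5 + 270.677ms (3/5)
4. 812.03ms @ 9/5 + 541.353ms (6/5)
5. 1353.383ms @ 3 + 676.692ms (3/2)
6. 2030.075ms @ 9/2 + 676.692ms (3/2)
7. 2706.767ms @ 6 + 451.128ms (1)
8. 3157.895ms @ 7 + 451.128ms (1)
9. 3609.023ms @ 8 + 451.128ms (1)
10. 4060.15ms @ 9 + 1353.383ms (3)

note 3 onset = 6/5b = 541.353ms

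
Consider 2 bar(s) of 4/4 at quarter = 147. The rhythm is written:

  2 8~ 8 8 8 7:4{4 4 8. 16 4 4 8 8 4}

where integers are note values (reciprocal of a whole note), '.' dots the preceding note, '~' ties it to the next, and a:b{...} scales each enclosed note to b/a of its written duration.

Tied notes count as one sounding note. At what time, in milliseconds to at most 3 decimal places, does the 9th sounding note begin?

1. 0.0ms @ 0 + 816.327ms (2)
2. 816.327ms @ 2 + 408.163ms (1)
3. 1224.49ms @ 3 + 204.082ms (1/2)
4. 1428.571ms @ 7/2 + 204.082ms (1/2)
5. 1632.653ms @ 4 + 233.236ms (4/7)
6. 1865.889ms @ 32/7 + 233.236ms (4/7)
7. 2099.125ms @ 36/7 + 174.927ms (3/7)
8. 2274.052ms @ 39/7 + 58.309ms (1/7)
9. 2332.362ms @ 40/7 + 233.236ms (4/7)
10. 2565.598ms @ 44/7 + 233.236ms (4/7)
11. 2798.834ms @ 48/7 + 116.618ms (2/7)
12. 2915.452ms @ 50/7 + 116.618ms (2/7)
13. 3032.07ms @ 52/7 + 233.236ms (4/7)

note 9 onset = 40/7b = 2332.362ms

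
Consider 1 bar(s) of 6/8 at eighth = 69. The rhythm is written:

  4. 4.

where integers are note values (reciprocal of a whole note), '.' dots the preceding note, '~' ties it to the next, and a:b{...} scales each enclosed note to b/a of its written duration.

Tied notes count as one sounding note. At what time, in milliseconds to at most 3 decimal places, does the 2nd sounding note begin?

note 2 onset = 3b = 2608.696ms

1. 0.0ms @ 0 + 2608.696ms (3)
2. 2608.696ms @ 3 + 2608.696ms (3)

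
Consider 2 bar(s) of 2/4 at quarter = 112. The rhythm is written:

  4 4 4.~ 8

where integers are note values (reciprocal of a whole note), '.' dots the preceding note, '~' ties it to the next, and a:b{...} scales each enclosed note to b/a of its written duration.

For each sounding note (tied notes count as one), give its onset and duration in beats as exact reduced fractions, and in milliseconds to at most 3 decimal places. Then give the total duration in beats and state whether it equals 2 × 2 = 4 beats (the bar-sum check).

1) 0.0ms=0b +535.714ms=1b
2) 535.714ms=1b +535.714ms=1b
3) 1071.429ms=2b +1071.429ms=2b
Σ=4b of 4 (112bpm 2/4) — PASS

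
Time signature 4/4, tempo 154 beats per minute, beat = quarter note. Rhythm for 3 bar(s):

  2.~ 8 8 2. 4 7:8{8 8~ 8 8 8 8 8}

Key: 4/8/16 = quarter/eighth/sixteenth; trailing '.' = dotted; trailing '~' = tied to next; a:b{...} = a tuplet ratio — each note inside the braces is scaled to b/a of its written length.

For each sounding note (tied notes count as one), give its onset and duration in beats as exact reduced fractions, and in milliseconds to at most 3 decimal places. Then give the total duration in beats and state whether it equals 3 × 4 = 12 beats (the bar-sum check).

1) 0.0ms=0b +1363.636ms=7/2b
2) 1363.636ms=7/2b +194.805ms=1/2b
3) 1558.442ms=4b +1168.831ms=3b
4) 2727.273ms=7b +389.61ms=1b
5) 3116.883ms=8b +222.635ms=4/7b
6) 3339.518ms=60/7b +445.269ms=8/7b
7) 3784.787ms=68/7b +222.635ms=4/7b
8) 4007.421ms=72/7b +222.635ms=4/7b
9) 4230.056ms=76/7b +222.635ms=4/7b
10) 4452.69ms=80/7b +222.635ms=4/7b
Σ=12b of 12 (154bpm 4/4) — PASS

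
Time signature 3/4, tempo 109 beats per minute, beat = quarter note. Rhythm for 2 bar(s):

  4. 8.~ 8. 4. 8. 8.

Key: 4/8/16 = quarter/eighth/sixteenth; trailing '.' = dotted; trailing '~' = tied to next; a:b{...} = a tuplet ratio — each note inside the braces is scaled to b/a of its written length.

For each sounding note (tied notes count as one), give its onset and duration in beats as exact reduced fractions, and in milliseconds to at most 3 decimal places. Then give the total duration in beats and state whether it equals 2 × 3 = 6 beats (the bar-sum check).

1) 0.0ms=0b +825.688ms=3/2b
2) 825.688ms=3/2b +825.688ms=3/2b
3) 1651.376ms=3b +825.688ms=3/2b
4) 2477.064ms=9/2b +412.844ms=3/4b
5) 2889.908ms=21/4b +412.844ms=3/4b
Σ=6b of 6 (109bpm 3/4) — PASS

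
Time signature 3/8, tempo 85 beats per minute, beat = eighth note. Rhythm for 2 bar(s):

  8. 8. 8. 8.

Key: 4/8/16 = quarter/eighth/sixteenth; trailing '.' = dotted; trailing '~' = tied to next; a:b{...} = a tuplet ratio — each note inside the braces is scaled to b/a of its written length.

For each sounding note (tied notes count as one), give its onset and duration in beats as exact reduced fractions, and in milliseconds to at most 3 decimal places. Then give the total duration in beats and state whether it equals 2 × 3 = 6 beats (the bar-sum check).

1) 0.0ms=0b +1058.824ms=3/2b
2) 1058.824ms=3/2b +1058.824ms=3/2b
3) 2117.647ms=3b +1058.824ms=3/2b
4) 3176.471ms=9/2b +1058.824ms=3/2b
Σ=6b of 6 (85bpm 3/8) — PASS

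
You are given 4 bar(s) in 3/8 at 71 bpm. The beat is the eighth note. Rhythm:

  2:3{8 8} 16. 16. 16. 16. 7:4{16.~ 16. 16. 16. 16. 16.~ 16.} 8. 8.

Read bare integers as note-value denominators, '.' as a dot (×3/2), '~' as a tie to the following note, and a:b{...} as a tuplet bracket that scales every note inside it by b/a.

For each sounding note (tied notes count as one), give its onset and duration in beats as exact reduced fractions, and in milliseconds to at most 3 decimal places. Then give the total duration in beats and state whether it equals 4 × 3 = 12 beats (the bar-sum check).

1) 0.0ms=0b +1267.606ms=3/2b
2) 1267.606ms=3/2b +1267.606ms=3/2b
3) 2535.211ms=3b +633.803ms=3/4b
4) 3169.014ms=15/4b +633.803ms=3/4b
5) 3802.817ms=9/2b +633.803ms=3/4b
6) 4436.62ms=21/4b +633.803ms=3/4b
7) 5070.423ms=6b +724.346ms=6/7b
8) 5794.769ms=48/7b +362.173ms=3/7b
9) 6156.942ms=51/7b +362.173ms=3/7b
10) 6519.115ms=54/7b +362.173ms=3/7b
11) 6881.288ms=57/7b +724.346ms=6/7b
12) 7605.634ms=9b +1267.606ms=3/2b
13) 8873.239ms=21/2b +1267.606ms=3/2b
Σ=12b of 12 (71bpm 3/8) — PASS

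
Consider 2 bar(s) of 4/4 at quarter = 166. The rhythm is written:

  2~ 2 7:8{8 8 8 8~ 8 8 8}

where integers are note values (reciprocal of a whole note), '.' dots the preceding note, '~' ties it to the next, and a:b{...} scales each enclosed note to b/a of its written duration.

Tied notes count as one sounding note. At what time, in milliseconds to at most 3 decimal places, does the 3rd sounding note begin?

note 3 onset = 32/7b = 1652.324ms

1. 0.0ms @ 0 + 1445.783ms (4)
2. 1445.783ms @ 4 + 206.54ms (4/7)
3. 1652.324ms @ 32/7 + 206.54ms (4/7)
4. 1858.864ms @ 36/7 + 206.54ms (4/7)
5. 2065.404ms @ 40/7 + 413.081ms (8/7)
6. 2478.485ms @ 48/7 + 206.54ms (4/7)
7. 2685.026ms @ 52/7 + 206.54ms (4/7)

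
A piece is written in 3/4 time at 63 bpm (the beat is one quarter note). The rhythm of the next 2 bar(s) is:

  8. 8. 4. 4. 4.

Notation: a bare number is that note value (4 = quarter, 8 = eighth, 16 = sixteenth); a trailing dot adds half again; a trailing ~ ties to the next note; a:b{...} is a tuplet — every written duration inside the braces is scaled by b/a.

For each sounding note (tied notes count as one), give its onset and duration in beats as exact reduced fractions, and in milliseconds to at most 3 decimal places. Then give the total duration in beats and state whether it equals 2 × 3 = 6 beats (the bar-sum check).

1) 0.0ms=0b +714.286ms=3/4b
2) 714.286ms=3/4b +714.286ms=3/4b
3) 1428.571ms=3/2b +1428.571ms=3/2b
4) 2857.143ms=3b +1428.571ms=3/2b
5) 4285.714ms=9/2b +1428.571ms=3/2b
Σ=6b of 6 (63bpm 3/4) — PASS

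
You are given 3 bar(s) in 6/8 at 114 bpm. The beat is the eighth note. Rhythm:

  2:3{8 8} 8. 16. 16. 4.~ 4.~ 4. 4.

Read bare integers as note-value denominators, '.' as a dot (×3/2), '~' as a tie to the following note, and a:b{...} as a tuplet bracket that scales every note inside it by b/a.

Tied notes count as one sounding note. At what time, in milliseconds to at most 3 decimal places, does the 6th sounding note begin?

note 6 onset = 6b = 3157.895ms

1. 0.0ms @ 0 + 789.474ms (3/2)
2. 789.474ms @ 3/2 + 789.474ms (3/2)
3. 1578.947ms @ 3 + 789.474ms (3/2)
4. 2368.421ms @ 9/2 + 394.737ms (3/4)
5. 2763.158ms @ 21/4 + 394.737ms (3/4)
6. 3157.895ms @ 6 + 4736.842ms (9)
7. 7894.737ms @ 15 + 1578.947ms (3)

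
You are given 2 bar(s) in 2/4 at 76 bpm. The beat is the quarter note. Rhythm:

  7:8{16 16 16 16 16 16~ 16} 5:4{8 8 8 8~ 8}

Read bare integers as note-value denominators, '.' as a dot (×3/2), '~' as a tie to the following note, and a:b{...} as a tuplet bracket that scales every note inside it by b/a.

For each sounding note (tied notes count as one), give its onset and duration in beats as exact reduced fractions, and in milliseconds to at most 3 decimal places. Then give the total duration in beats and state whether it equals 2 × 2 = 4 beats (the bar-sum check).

1) 0.0ms=0b +225.564ms=2/7b
2) 225.564ms=2/7b +225.564ms=2/7b
3) 451.128ms=4/7b +225.564ms=2/7b
4) 676.692ms=6/7b +225.564ms=2/7b
5) 902.256ms=8/7b +225.564ms=2/7b
6) 1127.82ms=10/7b +451.128ms=4/7b
7) 1578.947ms=2b +315.789ms=2/5b
8) 1894.737ms=12/5b +315.789ms=2/5b
9) 2210.526ms=14/5b +315.789ms=2/5b
10) 2526.316ms=16/5b +631.579ms=4/5b
Σ=4b of 4 (76bpm 2/4) — PASS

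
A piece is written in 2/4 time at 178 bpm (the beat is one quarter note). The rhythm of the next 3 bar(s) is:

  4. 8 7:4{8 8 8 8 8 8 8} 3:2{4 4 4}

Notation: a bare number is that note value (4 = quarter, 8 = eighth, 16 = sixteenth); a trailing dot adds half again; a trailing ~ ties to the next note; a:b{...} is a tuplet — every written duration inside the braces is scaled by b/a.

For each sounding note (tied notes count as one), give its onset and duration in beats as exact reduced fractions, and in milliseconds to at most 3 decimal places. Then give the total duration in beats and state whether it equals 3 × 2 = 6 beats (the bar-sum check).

1) 0.0ms=0b +505.618ms=3/2b
2) 505.618ms=3/2b +168.539ms=1/2b
3) 674.157ms=2b +96.308ms=2/7b
4) 770.465ms=16/7b +96.308ms=2/7b
5) 866.774ms=18/7b +96.308ms=2/7b
6) 963.082ms=20/7b +96.308ms=2/7b
7) 1059.39ms=22/7b +96.308ms=2/7b
8) 1155.698ms=24/7b +96.308ms=2/7b
9) 1252.006ms=26/7b +96.308ms=2/7b
10) 1348.315ms=4b +224.719ms=2/3b
11) 1573.034ms=14/3b +224.719ms=2/3b
12) 1797.753ms=16/3b +224.719ms=2/3b
Σ=6b of 6 (178bpm 2/4) — PASS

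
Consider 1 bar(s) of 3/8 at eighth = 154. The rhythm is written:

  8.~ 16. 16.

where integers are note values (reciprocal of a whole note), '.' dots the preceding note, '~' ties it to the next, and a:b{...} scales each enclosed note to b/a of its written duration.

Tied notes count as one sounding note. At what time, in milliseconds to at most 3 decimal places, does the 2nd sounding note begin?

1. 0.0ms @ 0 + 876.623ms (9/4)
2. 876.623ms @ 9/4 + 292.208ms (3/4)

note 2 onset = 9/4b = 876.623ms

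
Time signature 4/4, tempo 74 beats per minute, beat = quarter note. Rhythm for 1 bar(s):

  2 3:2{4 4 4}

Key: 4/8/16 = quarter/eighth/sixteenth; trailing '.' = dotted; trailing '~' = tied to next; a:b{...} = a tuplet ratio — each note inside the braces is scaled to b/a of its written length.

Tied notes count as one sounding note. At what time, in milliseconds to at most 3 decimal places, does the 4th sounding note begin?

note 4 onset = 10/3b = 2702.703ms

1. 0.0ms @ 0 + 1621.622ms (2)
2. 1621.622ms @ 2 + 540.541ms (2/3)
3. 2162.162ms @ 8/3 + 540.541ms (2/3)
4. 2702.703ms @ 10/3 + 540.541ms (2/3)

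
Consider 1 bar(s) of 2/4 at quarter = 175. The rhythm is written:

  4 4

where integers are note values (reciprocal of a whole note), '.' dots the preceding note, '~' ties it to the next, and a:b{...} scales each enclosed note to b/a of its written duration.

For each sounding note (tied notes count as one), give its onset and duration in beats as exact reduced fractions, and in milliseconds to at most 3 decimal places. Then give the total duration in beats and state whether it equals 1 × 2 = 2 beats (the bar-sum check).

1) 0.0ms=0b +342.857ms=1b
2) 342.857ms=1b +342.857ms=1b
Σ=2b of 2 (175bpm 2/4) — PASS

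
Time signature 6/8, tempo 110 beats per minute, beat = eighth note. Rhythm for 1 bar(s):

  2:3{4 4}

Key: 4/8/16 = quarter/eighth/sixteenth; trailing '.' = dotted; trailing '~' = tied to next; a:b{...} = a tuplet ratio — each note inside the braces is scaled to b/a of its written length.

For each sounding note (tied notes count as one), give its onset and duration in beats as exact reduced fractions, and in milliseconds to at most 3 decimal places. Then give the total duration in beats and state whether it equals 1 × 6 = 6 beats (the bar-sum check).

1) 0.0ms=0b +1636.364ms=3b
2) 1636.364ms=3b +1636.364ms=3b
Σ=6b of 6 (110bpm 6/8) — PASS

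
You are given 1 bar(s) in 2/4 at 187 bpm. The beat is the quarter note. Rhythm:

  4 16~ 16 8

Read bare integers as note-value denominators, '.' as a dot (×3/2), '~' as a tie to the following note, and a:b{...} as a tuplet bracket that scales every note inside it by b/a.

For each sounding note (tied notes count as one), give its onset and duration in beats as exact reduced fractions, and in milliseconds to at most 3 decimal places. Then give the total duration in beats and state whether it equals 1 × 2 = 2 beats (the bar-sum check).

1) 0.0ms=0b +320.856ms=1b
2) 320.856ms=1b +160.428ms=1/2b
3) 481.283ms=3/2b +160.428ms=1/2b
Σ=2b of 2 (187bpm 2/4) — PASS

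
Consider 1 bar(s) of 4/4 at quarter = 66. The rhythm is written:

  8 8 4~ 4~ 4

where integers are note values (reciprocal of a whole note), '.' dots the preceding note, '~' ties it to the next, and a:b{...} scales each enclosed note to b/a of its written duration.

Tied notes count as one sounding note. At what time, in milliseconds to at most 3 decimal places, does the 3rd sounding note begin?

note 3 onset = 1b = 909.091ms

1. 0.0ms @ 0 + 454.545ms (1/2)
2. 454.545ms @ 1/2 + 454.545ms (1/2)
3. 909.091ms @ 1 + 2727.273ms (3)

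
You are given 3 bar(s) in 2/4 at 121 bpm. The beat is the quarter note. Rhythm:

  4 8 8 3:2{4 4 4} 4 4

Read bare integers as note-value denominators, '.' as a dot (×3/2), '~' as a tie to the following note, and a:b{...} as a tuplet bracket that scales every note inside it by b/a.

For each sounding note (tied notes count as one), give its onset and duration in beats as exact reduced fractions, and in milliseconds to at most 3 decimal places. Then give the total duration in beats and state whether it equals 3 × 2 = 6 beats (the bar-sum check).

1) 0.0ms=0b +495.868ms=1b
2) 495.868ms=1b +247.934ms=1/2b
3) 743.802ms=3/2b +247.934ms=1/2b
4) 991.736ms=2b +330.579ms=2/3b
5) 1322.314ms=8/3b +330.579ms=2/3b
6) 1652.893ms=10/3b +330.579ms=2/3b
7) 1983.471ms=4b +495.868ms=1b
8) 2479.339ms=5b +495.868ms=1b
Σ=6b of 6 (121bpm 2/4) — PASS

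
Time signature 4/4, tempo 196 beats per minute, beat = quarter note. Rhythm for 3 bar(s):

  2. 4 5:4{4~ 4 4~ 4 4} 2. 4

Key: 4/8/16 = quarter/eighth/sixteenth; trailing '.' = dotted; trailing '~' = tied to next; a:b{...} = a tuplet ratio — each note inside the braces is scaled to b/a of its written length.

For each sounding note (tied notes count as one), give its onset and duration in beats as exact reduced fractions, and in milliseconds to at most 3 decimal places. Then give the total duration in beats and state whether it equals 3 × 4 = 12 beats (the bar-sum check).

1) 0.0ms=0b +918.367ms=3b
2) 918.367ms=3b +306.122ms=1b
3) 1224.49ms=4b +489.796ms=8/5b
4) 1714.286ms=28/5b +489.796ms=8/5b
5) 2204.082ms=36/5b +244.898ms=4/5b
6) 2448.98ms=8b +918.367ms=3b
7) 3367.347ms=11b +306.122ms=1b
Σ=12b of 12 (196bpm 4/4) — PASS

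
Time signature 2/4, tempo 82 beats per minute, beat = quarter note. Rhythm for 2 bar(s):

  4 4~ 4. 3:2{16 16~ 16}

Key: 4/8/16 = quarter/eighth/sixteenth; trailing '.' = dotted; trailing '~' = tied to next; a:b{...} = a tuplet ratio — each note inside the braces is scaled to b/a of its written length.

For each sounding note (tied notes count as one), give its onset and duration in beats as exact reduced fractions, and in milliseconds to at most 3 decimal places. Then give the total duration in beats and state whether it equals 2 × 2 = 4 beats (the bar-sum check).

1) 0.0ms=0b +731.707ms=1b
2) 731.707ms=1b +1829.268ms=5/2b
3) 2560.976ms=7/2b +121.951ms=1/6b
4) 2682.927ms=11/3b +243.902ms=1/3b
Σ=4b of 4 (82bpm 2/4) — PASS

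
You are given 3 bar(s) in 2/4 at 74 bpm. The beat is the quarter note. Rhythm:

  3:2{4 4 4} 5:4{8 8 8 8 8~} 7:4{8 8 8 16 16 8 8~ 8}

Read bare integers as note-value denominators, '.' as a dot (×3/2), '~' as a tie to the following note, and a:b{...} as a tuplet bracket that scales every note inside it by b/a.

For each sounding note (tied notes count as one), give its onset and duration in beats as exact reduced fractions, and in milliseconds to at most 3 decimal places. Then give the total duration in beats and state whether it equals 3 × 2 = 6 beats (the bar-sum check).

1) 0.0ms=0b +540.541ms=2/3b
2) 540.541ms=2/3b +540.541ms=2/3b
3) 1081.081ms=4/3b +540.541ms=2/3b
4) 1621.622ms=2b +324.324ms=2/5b
5) 1945.946ms=12/5b +324.324ms=2/5b
6) 2270.27ms=14/5b +324.324ms=2/5b
7) 2594.595ms=16/5b +324.324ms=2/5b
8) 2918.919ms=18/5b +555.985ms=24/35b
9) 3474.903ms=30/7b +231.66ms=2/7b
10) 3706.564ms=32/7b +231.66ms=2/7b
11) 3938.224ms=34/7b +115.83ms=1/7b
12) 4054.054ms=5b +115.83ms=1/7b
13) 4169.884ms=36/7b +231.66ms=2/7b
14) 4401.544ms=38/7b +463.32ms=4/7b
Σ=6b of 6 (74bpm 2/4) — PASS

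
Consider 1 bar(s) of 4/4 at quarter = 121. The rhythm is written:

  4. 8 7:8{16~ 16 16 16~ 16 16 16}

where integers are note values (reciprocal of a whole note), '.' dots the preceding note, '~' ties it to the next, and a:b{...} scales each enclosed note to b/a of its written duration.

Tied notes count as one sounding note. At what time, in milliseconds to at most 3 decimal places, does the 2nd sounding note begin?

note 2 onset = 3/2b = 743.802ms

1. 0.0ms @ 0 + 743.802ms (3/2)
2. 743.802ms @ 3/2 + 247.934ms (1/2)
3. 991.736ms @ 2 + 283.353ms (4/7)
4. 1275.089ms @ 18/7 + 141.677ms (2/7)
5. 1416.765ms @ 20/7 + 283.353ms (4/7)
6. 1700.118ms @ 24/7 + 141.677ms (2/7)
7. 1841.795ms @ 26/7 + 141.677ms (2/7)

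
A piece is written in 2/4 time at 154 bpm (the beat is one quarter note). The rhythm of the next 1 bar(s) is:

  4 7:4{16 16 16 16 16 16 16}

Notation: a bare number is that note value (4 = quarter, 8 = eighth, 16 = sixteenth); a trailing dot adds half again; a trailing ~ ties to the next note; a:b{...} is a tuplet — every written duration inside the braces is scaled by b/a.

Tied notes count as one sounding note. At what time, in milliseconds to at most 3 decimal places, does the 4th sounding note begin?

1. 0.0ms @ 0 + 389.61ms (1)
2. 389.61ms @ 1 + 55.659ms (1/7)
3. 445.269ms @ 8/7 + 55.659ms (1/7)
4. 500.928ms @ 9/7 + 55.659ms (1/7)
5. 556.586ms @ 10/7 + 55.659ms (1/7)
6. 612.245ms @ 11/7 + 55.659ms (1/7)
7. 667.904ms @ 12/7 + 55.659ms (1/7)
8. 723.562ms @ 13/7 + 55.659ms (1/7)

note 4 onset = 9/7b = 500.928ms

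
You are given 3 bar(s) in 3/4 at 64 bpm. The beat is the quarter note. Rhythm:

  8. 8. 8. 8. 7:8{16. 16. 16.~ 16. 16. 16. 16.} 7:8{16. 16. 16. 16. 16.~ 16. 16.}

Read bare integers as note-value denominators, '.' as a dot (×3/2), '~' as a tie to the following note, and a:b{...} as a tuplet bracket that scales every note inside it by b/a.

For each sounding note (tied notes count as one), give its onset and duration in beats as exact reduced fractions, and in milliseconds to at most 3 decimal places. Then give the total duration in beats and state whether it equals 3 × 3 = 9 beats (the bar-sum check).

1) 0.0ms=0b +703.125ms=3/4b
2) 703.125ms=3/4b +703.125ms=3/4b
3) 1406.25ms=3/2b +703.125ms=3/4b
4) 2109.375ms=9/4b +703.125ms=3/4b
5) 2812.5ms=3b +401.786ms=3/7b
6) 3214.286ms=24/7b +401.786ms=3/7b
7) 3616.071ms=27/7b +803.571ms=6/7b
8) 4419.643ms=33/7b +401.786ms=3/7b
9) 4821.429ms=36/7b +401.786ms=3/7b
10) 5223.214ms=39/7b +401.786ms=3/7b
11) 5625.0ms=6b +401.786ms=3/7b
12) 6026.786ms=45/7b +401.786ms=3/7b
13) 6428.571ms=48/7b +401.786ms=3/7b
14) 6830.357ms=51/7b +401.786ms=3/7b
15) 7232.143ms=54/7b +803.571ms=6/7b
16) 8035.714ms=60/7b +401.786ms=3/7b
Σ=9b of 9 (64bpm 3/4) — PASS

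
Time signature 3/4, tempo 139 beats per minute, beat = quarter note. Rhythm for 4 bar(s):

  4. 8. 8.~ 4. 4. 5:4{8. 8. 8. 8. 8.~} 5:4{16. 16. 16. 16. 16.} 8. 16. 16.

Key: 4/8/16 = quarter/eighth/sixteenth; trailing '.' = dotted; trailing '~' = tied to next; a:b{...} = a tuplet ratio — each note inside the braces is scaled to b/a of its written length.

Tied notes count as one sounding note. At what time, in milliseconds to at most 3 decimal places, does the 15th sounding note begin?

1. 0.0ms @ 0 + 647.482ms (3/2)
2. 647.482ms @ 3/2 + 323.741ms (3/4)
3. 971.223ms @ 9/4 + 971.223ms (9/4)
4. 1942.446ms @ 9/2 + 647.482ms (3/2)
5. 2589.928ms @ 6 + 258.993ms (3/5)
6. 2848.921ms @ 33/5 + 258.993ms (3/5)
7. 3107.914ms @ 36/5 + 258.993ms (3/5)
8. 3366.906ms @ 39/5 + 258.993ms (3/5)
9. 3625.899ms @ 42/5 + 388.489ms (9/10)
10. 4014.388ms @ 93/10 + 129.496ms (3/10)
11. 4143.885ms @ 48/5 + 129.496ms (3/10)
12. 4273.381ms @ 99/10 + 129.496ms (3/10)
13. 4402.878ms @ 51/5 + 129.496ms (3/10)
14. 4532.374ms @ 21/2 + 323.741ms (3/4)
15. 4856.115ms @ 45/4 + 161.871ms (3/8)
16. 5017.986ms @ 93/8 + 161.871ms (3/8)

note 15 onset = 45/4b = 4856.115ms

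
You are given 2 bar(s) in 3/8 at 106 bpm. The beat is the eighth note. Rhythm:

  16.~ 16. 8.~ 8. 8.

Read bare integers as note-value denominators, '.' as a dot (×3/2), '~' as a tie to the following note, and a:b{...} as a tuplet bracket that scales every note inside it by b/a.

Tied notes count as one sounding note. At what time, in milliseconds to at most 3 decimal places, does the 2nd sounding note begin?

note 2 onset = 3/2b = 849.057ms

1. 0.0ms @ 0 + 849.057ms (3/2)
2. 849.057ms @ 3/2 + 1698.113ms (3)
3. 2547.17ms @ 9/2 + 849.057ms (3/2)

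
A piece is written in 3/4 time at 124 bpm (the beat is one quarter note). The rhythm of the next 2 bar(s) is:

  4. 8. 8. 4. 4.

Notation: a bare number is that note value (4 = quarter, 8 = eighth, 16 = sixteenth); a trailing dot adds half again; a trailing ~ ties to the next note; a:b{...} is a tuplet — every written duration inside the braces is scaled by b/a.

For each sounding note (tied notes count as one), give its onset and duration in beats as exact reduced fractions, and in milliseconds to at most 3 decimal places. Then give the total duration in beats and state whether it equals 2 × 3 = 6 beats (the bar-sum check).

1) 0.0ms=0b +725.806ms=3/2b
2) 725.806ms=3/2b +362.903ms=3/4b
3) 1088.71ms=9/4b +362.903ms=3/4b
4) 1451.613ms=3b +725.806ms=3/2b
5) 2177.419ms=9/2b +725.806ms=3/2b
Σ=6b of 6 (124bpm 3/4) — PASS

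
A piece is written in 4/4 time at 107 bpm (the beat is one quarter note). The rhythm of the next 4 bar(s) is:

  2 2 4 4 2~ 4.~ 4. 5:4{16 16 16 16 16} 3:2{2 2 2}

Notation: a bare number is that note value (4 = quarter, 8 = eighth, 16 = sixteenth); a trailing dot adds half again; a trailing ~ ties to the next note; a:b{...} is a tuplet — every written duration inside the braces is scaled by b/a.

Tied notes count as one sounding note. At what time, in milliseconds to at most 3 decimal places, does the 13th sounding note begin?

note 13 onset = 44/3b = 8224.299ms

1. 0.0ms @ 0 + 1121.495ms (2)
2. 1121.495ms @ 2 + 1121.495ms (2)
3. 2242.991ms @ 4 + 560.748ms (1)
4. 2803.738ms @ 5 + 560.748ms (1)
5. 3364.486ms @ 6 + 2803.738ms (5)
6. 6168.224ms @ 11 + 112.15ms (1/5)
7. 6280.374ms @ 56/5 + 112.15ms (1/5)
8. 6392.523ms @ 57/5 + 112.15ms (1/5)
9. 6504.673ms @ 58/5 + 112.15ms (1/5)
10. 6616.822ms @ 59/5 + 112.15ms (1/5)
11. 6728.972ms @ 12 + 747.664ms (4/3)
12. 7476.636ms @ 40/3 + 747.664ms (4/3)
13. 8224.299ms @ 44/3 + 747.664ms (4/3)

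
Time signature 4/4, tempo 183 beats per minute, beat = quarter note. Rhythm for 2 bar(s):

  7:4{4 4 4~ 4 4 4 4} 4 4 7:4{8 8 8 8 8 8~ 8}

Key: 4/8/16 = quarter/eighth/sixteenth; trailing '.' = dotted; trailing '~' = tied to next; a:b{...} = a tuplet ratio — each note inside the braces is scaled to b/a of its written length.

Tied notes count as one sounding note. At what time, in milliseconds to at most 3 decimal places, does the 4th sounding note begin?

note 4 onset = 16/7b = 749.415ms

1. 0.0ms @ 0 + 187.354ms (4/7)
2. 187.354ms @ 4/7 + 187.354ms (4/7)
3. 374.707ms @ 8/7 + 374.707ms (8/7)
4. 749.415ms @ 16/7 + 187.354ms (4/7)
5. 936.768ms @ 20/7 + 187.354ms (4/7)
6. 1124.122ms @ 24/7 + 187.354ms (4/7)
7. 1311.475ms @ 4 + 327.869ms (1)
8. 1639.344ms @ 5 + 327.869ms (1)
9. 1967.213ms @ 6 + 93.677ms (2/7)
10. 2060.89ms @ 44/7 + 93.677ms (2/7)
11. 2154.567ms @ 46/7 + 93.677ms (2/7)
12. 2248.244ms @ 48/7 + 93.677ms (2/7)
13. 2341.92ms @ 50/7 + 93.677ms (2/7)
14. 2435.597ms @ 52/7 + 187.354ms (4/7)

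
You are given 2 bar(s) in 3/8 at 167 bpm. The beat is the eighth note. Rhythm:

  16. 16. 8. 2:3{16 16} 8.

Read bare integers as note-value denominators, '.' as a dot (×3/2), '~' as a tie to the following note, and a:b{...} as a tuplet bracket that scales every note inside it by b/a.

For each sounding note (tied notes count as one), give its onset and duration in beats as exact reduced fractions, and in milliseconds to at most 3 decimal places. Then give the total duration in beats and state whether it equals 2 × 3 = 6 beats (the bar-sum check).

1) 0.0ms=0b +269.461ms=3/4b
2) 269.461ms=3/4b +269.461ms=3/4b
3) 538.922ms=3/2b +538.922ms=3/2b
4) 1077.844ms=3b +269.461ms=3/4b
5) 1347.305ms=15/4b +269.461ms=3/4b
6) 1616.766ms=9/2b +538.922ms=3/2b
Σ=6b of 6 (167bpm 3/8) — PASS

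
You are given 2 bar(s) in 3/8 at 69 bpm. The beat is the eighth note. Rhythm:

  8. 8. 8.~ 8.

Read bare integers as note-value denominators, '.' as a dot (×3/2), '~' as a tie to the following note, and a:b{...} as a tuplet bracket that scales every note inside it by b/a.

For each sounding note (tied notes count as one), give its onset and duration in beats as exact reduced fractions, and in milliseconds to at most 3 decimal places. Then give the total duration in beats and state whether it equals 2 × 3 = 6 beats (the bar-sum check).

1) 0.0ms=0b +1304.348ms=3/2b
2) 1304.348ms=3/2b +1304.348ms=3/2b
3) 2608.696ms=3b +2608.696ms=3b
Σ=6b of 6 (69bpm 3/8) — PASS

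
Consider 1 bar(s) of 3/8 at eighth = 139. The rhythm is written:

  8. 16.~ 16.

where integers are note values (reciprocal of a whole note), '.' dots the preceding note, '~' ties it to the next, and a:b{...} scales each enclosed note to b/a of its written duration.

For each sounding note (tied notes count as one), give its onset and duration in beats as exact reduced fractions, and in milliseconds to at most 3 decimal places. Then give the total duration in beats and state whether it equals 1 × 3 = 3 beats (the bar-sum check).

1) 0.0ms=0b +647.482ms=3/2b
2) 647.482ms=3/2b +647.482ms=3/2b
Σ=3b of 3 (139bpm 3/8) — PASS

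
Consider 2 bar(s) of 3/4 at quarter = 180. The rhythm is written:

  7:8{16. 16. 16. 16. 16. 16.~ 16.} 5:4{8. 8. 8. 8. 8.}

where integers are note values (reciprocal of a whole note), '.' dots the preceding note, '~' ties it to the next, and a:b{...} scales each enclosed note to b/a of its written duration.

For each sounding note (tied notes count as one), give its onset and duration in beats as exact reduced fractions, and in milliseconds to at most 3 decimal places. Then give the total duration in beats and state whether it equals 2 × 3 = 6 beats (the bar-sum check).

1) 0.0ms=0b +142.857ms=3/7b
2) 142.857ms=3/7b +142.857ms=3/7b
3) 285.714ms=6/7b +142.857ms=3/7b
4) 428.571ms=9/7b +142.857ms=3/7b
5) 571.429ms=12/7b +142.857ms=3/7b
6) 714.286ms=15/7b +285.714ms=6/7b
7) 1000.0ms=3b +200.0ms=3/5b
8) 1200.0ms=18/5b +200.0ms=3/5b
9) 1400.0ms=21/5b +200.0ms=3/5b
10) 1600.0ms=24/5b +200.0ms=3/5b
11) 1800.0ms=27/5b +200.0ms=3/5b
Σ=6b of 6 (180bpm 3/4) — PASS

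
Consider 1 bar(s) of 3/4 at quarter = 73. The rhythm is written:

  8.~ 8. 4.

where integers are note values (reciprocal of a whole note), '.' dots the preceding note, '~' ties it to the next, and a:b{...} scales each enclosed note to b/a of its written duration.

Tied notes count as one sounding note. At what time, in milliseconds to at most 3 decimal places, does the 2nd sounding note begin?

note 2 onset = 3/2b = 1232.877ms

1. 0.0ms @ 0 + 1232.877ms (3/2)
2. 1232.877ms @ 3/2 + 1232.877ms (3/2)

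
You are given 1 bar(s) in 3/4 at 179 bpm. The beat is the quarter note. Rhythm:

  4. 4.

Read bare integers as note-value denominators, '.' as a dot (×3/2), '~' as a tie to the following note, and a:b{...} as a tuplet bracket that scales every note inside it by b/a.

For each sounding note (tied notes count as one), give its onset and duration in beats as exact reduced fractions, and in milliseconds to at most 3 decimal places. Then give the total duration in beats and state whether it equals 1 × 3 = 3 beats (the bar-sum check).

1) 0.0ms=0b +502.793ms=3/2b
2) 502.793ms=3/2b +502.793ms=3/2b
Σ=3b of 3 (179bpm 3/4) — PASS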